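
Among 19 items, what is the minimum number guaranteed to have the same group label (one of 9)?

There are 9 possible values for group label (one of 9). With 19 items and 9 categories, by pigeonhole: ceiling(19/9).

Final answer: 3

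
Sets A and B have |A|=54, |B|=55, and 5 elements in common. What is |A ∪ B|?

|A union B| = |A| + |B| - |A intersect B| = 54 + 55 - 5.

Final answer: 104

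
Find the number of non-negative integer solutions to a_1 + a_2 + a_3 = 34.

Stars and bars with 34 stars and 2 bars:
C(34+3-1, 3-1) = C(36,2).

Final answer: C(36,2) = 630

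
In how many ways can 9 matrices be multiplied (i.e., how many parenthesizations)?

This is a standard Catalan-number count: the answer is C_n. Here n = 9 - 1 = 8.
C_n = C(2n,n) - C(2n,n+1), so C_{8} = C(16,8) - C(16,9) = 12870 - 11440.

Final answer: C_{8} = 1430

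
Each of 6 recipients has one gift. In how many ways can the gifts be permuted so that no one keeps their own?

D(n) = (n-1)(D(n-1) + D(n-2)), D(0)=1, D(1)=0.
D(2) = 1 x (0 + 1) = 1
D(3) = 2 x (1 + 0) = 2
D(4) = 3 x (2 + 1) = 9
D(5) = 4 x (9 + 2) = 44
D(6) = 5 x (D(5) + D(4)) = 5 x (44 + 9)

Final answer: D(6) = 265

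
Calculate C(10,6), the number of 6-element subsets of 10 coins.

C(10,6) = 10!/(6! x 4!).

Final answer: \binom{10}{6} = 210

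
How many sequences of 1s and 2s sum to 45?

Let f(n) count the ways. The last step is size 1 or 2, so f(n) = f(n-1) + f(n-2) with f(1)=1, f(2)=2.
Building up term by term: f(1)=1, f(2)=2, f(3)=3, f(4)=5, f(5)=8, f(6)=13, f(7)=21, f(8)=34, f(9)=55, f(10)=89, f(11)=144, f(12)=233, f(13)=377, f(14)=610, f(15)=987, f(16)=1597, f(17)=2584, f(18)=4181, f(19)=6765, f(20)=10946, f(21)=17711, f(22)=28657, f(23)=46368, f(24)=75025, f(25)=121393, f(26)=196418, f(27)=317811, f(28)=514229, f(29)=832040, f(30)=1346269, f(31)=2178309, f(32)=3524578, f(33)=5702887, f(34)=9227465, f(35)=14930352, f(36)=24157817, f(37)=39088169, f(38)=63245986, f(39)=102334155, f(40)=165580141, f(41)=267914296, f(42)=433494437, f(43)=701408733, f(44)=1134903170, f(45)=1836311903.

Final answer: 1836311903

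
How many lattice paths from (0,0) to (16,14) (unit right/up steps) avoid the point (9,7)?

Total paths to (16,14): C(30,14) = 145422675.
Paths through (9,7): C(16,7) x C(14,7) = 39262080.
Avoiding (9,7): 145422675 - 39262080.

Final answer: 106160595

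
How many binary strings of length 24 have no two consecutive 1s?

Let a(n) count valid strings. If the last bit is 0 the prefix is any valid string of length n-1; if it is 1 the string must end in 01 with a valid prefix of length n-2. So a(n) = a(n-1) + a(n-2), a(1)=2, a(2)=3.
Computing successive values: a(1)=2, a(2)=3, a(3)=5, a(4)=8, a(5)=13, a(6)=21, a(7)=34, a(8)=55, a(9)=89, a(10)=144, a(11)=233, a(12)=377, a(13)=610, a(14)=987, a(15)=1597, a(16)=2584, a(17)=4181, a(18)=6765, a(19)=10946, a(20)=17711, a(21)=28657, a(22)=46368, a(23)=75025, a(24)=121393.

Final answer: 121393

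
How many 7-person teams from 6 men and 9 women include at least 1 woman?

Sum over valid woman counts:
C(9,1)C(6,6) = 9
C(9,2)C(6,5) = 216
C(9,3)C(6,4) = 1260
C(9,4)C(6,3) = 2520
C(9,5)C(6,2) = 1890
C(9,6)C(6,1) = 504
C(9,7)C(6,0) = 36
Total: 9 + 216 + 1260 + 2520 + 1890 + 504 + 36.

Final answer: 6435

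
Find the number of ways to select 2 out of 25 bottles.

C(25,2) = 25!/(2! x (25-2)!).

Final answer: C(25,2) = 300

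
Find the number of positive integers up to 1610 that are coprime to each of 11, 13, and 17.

|div by 11|=146, |div by 13|=123, |div by 17|=94.
|div by 11&13|=11, |div by 11&17|=8, |div by 13&17|=7, |div by all|=0.
By inclusion-exclusion, divisible by at least one: 146+123+94-11-8-7+0 = 337.
Not divisible by any: 1610 - 337.

Final answer: 1273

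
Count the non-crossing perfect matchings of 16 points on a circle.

The structures are counted by the Catalan number C_n. Here n = 16/2 = 8.
C_n = (2n)!/(n!(n+1)!), so C_{8} = 16!/(8! x 9!) = C(16,8)/9 = 12870/9.

Final answer: C_{8} = 1430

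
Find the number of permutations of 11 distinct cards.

The number of ways to arrange 11 distinct objects is 11!.

Final answer: 11! = 39916800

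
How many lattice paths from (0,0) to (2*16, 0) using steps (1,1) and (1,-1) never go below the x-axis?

Total monotonic paths to (16,16): C(32,16) = 601080390.
Reflecting each bad path at its first crossing gives a bijection with paths to (15,17): C(32,17) = 565722720.
Valid Dyck paths: 601080390 - 565722720.
(Equivalently, C_{16} = C(32,16)/17 = 601080390/17.)

Final answer: C_{16} = 35357670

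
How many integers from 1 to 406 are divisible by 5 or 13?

Multiples of 5: 81. Multiples of 13: 31. Of both (lcm=65): 6.
By inclusion-exclusion: 81 + 31 - 6.

Final answer: 106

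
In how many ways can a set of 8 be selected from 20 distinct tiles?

C(20,8) = 20!/(8! x 12!).

Final answer: \binom{20}{8} = 125970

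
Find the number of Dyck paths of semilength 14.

Total monotonic paths to (14,14): C(28,14) = 40116600.
Paths that cross above y=x (reflection bijection): C(28,15) = 37442160.
Valid Dyck paths: 40116600 - 37442160.
(This is the Catalan number C_{14}.)

Final answer: C_{14} = 2674440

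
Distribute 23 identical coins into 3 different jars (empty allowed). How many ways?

Stars and bars: C(n+k-1, k-1) = C(25,2).

Final answer: C(25,2) = 300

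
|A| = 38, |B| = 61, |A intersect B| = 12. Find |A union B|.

|A union B| = |A| + |B| - |A intersect B| = 38 + 61 - 12.

Final answer: 87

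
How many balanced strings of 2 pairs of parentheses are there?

This is counted by the nth Catalan number C_n. Here n = 2 (pairs).
C_n = C(2n,n) - C(2n,n+1), so C_{2} = C(4,2) - C(4,3) = 6 - 4.

Final answer: C_{2} = 2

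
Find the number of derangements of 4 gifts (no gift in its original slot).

D(n) = (n-1)(D(n-1) + D(n-2)), D(0)=1, D(1)=0.
D(2) = 1 x (0 + 1) = 1
D(3) = 2 x (1 + 0) = 2
D(4) = 3 x (D(3) + D(2)) = 3 x (2 + 1)

Final answer: D(4) = 9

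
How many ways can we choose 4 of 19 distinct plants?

C(19,4) = 19!/(4! x 15!).

Final answer: \binom{19}{4} = 3876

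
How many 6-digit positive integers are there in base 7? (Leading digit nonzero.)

These are the integers in [7^5, 7^6), so the count is 7^6 - 7^5 = 6 x 7^5.

Final answer: 100842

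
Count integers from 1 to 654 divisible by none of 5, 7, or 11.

|div by 5|=130, |div by 7|=93, |div by 11|=59.
|div by 5&7|=18, |div by 5&11|=11, |div by 7&11|=8, |div by all|=1.
By inclusion-exclusion, divisible by at least one: 130+93+59-18-11-8+1 = 246.
Not divisible by any: 654 - 246.

Final answer: 408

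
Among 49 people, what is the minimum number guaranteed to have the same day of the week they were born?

There are 7 possible values for day of the week they were born. With 49 people and 7 categories, by pigeonhole: ceiling(49/7).

Final answer: 7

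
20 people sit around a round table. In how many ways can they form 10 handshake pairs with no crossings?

This is a standard Catalan-number count: the answer is C_n. Here n = 20/2 = 10.
Using C_0 = 1 and C_(k+1) = C_k x 2(2k+1)/(k+2), build up term by term: C_1=1, C_2=2, C_3=5, C_4=14, C_5=42, C_6=132, C_7=429, C_8=1430, C_9=4862, C_10=16796.

Final answer: C_{10} = 16796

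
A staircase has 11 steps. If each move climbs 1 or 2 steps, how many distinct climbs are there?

Let f(n) count the ways. The last step is size 1 or 2, so f(n) = f(n-1) + f(n-2) with f(1)=1, f(2)=2.
Building up term by term: f(1)=1, f(2)=2, f(3)=3, f(4)=5, f(5)=8, f(6)=13, f(7)=21, f(8)=34, f(9)=55, f(10)=89, f(11)=144.

Final answer: 144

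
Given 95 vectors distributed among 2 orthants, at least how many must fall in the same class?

By pigeonhole with 95 objects and 2 categories: ceiling(95/2).

Final answer: 48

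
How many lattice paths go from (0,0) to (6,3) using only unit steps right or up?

Each path has 6 right steps and 3 up steps in some order (9 steps total).
Choose which 3 of the 9 steps are up: C(9,3).

Final answer: C(9,3) = 84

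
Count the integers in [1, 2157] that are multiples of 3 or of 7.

Multiples of 3: 719. Multiples of 7: 308. Of both (lcm=21): 102.
By inclusion-exclusion: 719 + 308 - 102.

Final answer: 925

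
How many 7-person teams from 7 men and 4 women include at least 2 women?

Sum over valid woman counts:
C(4,2)C(7,5) = 126
C(4,3)C(7,4) = 140
C(4,4)C(7,3) = 35
Total: 126 + 140 + 35.

Final answer: 301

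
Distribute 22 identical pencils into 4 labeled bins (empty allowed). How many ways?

Stars and bars: C(n+k-1, k-1) = C(25,3).

Final answer: C(25,3) = 2300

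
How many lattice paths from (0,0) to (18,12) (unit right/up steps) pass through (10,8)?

Paths (0,0)->(10,8): C(18,8) = 43758.
Paths (10,8)->(18,12): C(12,4) = 495.
By multiplication principle: 43758 x 495.

Final answer: 21660210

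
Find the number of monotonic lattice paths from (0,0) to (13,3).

Each path has 13 right steps and 3 up steps in some order (16 steps total).
Choose which 3 of the 16 steps are up: C(16,3).

Final answer: C(16,3) = 560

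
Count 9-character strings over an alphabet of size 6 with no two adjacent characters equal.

First character: 6 choices. Each subsequent: 5 choices (must differ from the previous one).
Total: 6 x 5^8.

Final answer: 6 x 5^{8} = 2343750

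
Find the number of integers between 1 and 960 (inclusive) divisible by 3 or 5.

Multiples of 3: 320. Multiples of 5: 192. Of both (lcm=15): 64.
By inclusion-exclusion: 320 + 192 - 64.

Final answer: 448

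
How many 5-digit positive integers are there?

The leading digit cannot be 0 (9 options); the other 4 digits can be anything (10 options each).
Total: 9 x 10^4.

Final answer: 90000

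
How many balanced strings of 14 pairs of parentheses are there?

This is a standard Catalan-number count: the answer is C_n. Here n = 14 (pairs).
Using C_0 = 1 and C_(k+1) = C_k x 2(2k+1)/(k+2), build up term by term: C_1=1, C_2=2, C_3=5, C_4=14, C_5=42, C_6=132, C_7=429, C_8=1430, C_9=4862, C_10=16796, C_11=58786, C_12=208012, C_13=742900, C_14=2674440.

Final answer: C_{14} = 2674440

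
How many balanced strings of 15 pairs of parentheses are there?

This is counted by the nth Catalan number C_n. Here n = 15 (pairs).
C_n = C(2n,n)/(n+1), so C_{15} = C(30,15)/16 = 155117520/16.

Final answer: C_{15} = 9694845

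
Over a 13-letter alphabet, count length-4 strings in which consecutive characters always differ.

First character: 13 choices. Each subsequent: 12 choices (must differ from the previous one).
Total: 13 x 12^3.

Final answer: 13 x 12^{3} = 22464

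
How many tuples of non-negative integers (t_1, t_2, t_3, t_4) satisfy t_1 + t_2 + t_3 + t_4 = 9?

Stars and bars with 9 stars and 3 bars:
C(9+4-1, 4-1) = C(12,3).

Final answer: C(12,3) = 220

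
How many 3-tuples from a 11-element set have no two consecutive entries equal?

First character: 11 choices. Each subsequent: 10 choices (must differ from the previous one).
Total: 11 x 10^2.

Final answer: 11 x 10^{2} = 1100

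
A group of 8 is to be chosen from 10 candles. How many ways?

C(10,8) = 10!/(8! x (10-8)!).

Final answer: C(10,8) = 45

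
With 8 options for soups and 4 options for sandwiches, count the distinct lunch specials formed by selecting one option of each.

By the multiplication principle: 8 x 4.

Final answer: 32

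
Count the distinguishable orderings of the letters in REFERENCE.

Letters (C:1, E:4, F:1, N:1, R:2). Total letters: 9.
Permutations = 9!/(4! x 2!).

Final answer: 7560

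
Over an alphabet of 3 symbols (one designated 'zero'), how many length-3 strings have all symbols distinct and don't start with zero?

First digit: 2 (nonzero). Second: 2 (not first). Third: 1, etc.
Total: 2 x 2 x 1.

Final answer: 4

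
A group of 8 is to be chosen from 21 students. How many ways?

C(21,8) = 21!/(8! x 13!).

Final answer: \binom{21}{8} = 203490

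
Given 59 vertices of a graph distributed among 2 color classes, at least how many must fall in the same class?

By pigeonhole with 59 objects and 2 categories: ceiling(59/2).

Final answer: 30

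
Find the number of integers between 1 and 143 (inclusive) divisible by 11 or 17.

Multiples of 11: 13. Multiples of 17: 8. Of both (lcm=187): 0.
By inclusion-exclusion: 13 + 8 - 0.

Final answer: 21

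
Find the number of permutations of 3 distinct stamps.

The number of ways to arrange 3 distinct objects is 3!.

Final answer: 3! = 6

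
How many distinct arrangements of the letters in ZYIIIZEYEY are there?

Letters (E:2, I:3, Y:3, Z:2). Total letters: 10.
Permutations = 10!/(3! x 3! x 2! x 2!).

Final answer: 25200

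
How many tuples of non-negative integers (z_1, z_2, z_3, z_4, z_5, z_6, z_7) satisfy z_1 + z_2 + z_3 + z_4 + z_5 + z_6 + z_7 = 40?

Stars and bars with 40 stars and 6 bars:
C(40+7-1, 7-1) = C(46,6).

Final answer: C(46,6) = 9366819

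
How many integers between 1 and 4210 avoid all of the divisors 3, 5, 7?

|div by 3|=1403, |div by 5|=842, |div by 7|=601.
|div by 3&5|=280, |div by 3&7|=200, |div by 5&7|=120, |div by all|=40.
By inclusion-exclusion, divisible by at least one: 1403+842+601-280-200-120+40 = 2286.
Not divisible by any: 4210 - 2286.

Final answer: 1924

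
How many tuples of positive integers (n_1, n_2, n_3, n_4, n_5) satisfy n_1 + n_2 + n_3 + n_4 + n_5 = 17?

Substitute n'_i = n_i - 1 (so n'_i >= 0). Then sum n'_i = 17 - 5 = 12.
Stars and bars: C(12+5-1, 5-1) = C(16,4).

Final answer: C(16,4) = 1820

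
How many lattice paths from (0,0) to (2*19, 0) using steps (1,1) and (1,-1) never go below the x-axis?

Total monotonic paths to (19,19): C(38,19) = 35345263800.
By the reflection principle, paths that go above the diagonal number C(38,20) = 33578000610.
Valid Dyck paths: 35345263800 - 33578000610.
(This is the Catalan number C_{19}.)

Final answer: C_{19} = 1767263190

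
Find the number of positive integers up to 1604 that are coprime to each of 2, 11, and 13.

|div by 2|=802, |div by 11|=145, |div by 13|=123.
|div by 2&11|=72, |div by 2&13|=61, |div by 11&13|=11, |div by all|=5.
By inclusion-exclusion, divisible by at least one: 802+145+123-72-61-11+5 = 931.
Not divisible by any: 1604 - 931.

Final answer: 673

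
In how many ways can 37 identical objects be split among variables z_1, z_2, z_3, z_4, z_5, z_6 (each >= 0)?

Stars and bars with 37 stars and 5 bars:
C(37+6-1, 6-1) = C(42,5).

Final answer: C(42,5) = 850668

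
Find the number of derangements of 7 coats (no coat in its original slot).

D(n) = (n-1)(D(n-1) + D(n-2)), D(0)=1, D(1)=0.
D(2) = 1 x (0 + 1) = 1
D(3) = 2 x (1 + 0) = 2
D(4) = 3 x (2 + 1) = 9
D(5) = 4 x (9 + 2) = 44
D(6) = 5 x (44 + 9) = 265
D(7) = 6 x (D(6) + D(5)) = 6 x (265 + 44)

Final answer: D(7) = 1854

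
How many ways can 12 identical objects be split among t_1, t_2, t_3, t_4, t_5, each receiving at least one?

Substitute t'_i = t_i - 1 (so t'_i >= 0). Then sum t'_i = 12 - 5 = 7.
Stars and bars: C(7+5-1, 5-1) = C(11,4).

Final answer: C(11,4) = 330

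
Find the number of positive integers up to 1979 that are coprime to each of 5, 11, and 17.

|div by 5|=395, |div by 11|=179, |div by 17|=116.
|div by 5&11|=35, |div by 5&17|=23, |div by 11&17|=10, |div by all|=2.
By inclusion-exclusion, divisible by at least one: 395+179+116-35-23-10+2 = 624.
Not divisible by any: 1979 - 624.

Final answer: 1355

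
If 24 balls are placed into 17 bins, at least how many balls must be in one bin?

By the pigeonhole principle: ceiling(24/17).

Final answer: 2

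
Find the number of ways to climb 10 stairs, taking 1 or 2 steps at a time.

Let f(n) count the ways. The last step is size 1 or 2, so f(n) = f(n-1) + f(n-2) with f(1)=1, f(2)=2.
Building up term by term: f(1)=1, f(2)=2, f(3)=3, f(4)=5, f(5)=8, f(6)=13, f(7)=21, f(8)=34, f(9)=55, f(10)=89.

Final answer: 89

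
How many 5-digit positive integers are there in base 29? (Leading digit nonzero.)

These are the integers in [29^4, 29^5), so the count is 29^5 - 29^4 = 28 x 29^4.

Final answer: 19803868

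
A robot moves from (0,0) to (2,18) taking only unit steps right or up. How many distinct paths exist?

Each path has 2 right steps and 18 up steps in some order (20 steps total).
Choose which 18 of the 20 steps are up: C(20,18).

Final answer: C(20,18) = 190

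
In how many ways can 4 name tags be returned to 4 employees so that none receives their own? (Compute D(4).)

Use the recurrence D(n) = (n-1)(D(n-1) + D(n-2)) with D(0)=1, D(1)=0.
D(2) = 1 x (0 + 1) = 1
D(3) = 2 x (1 + 0) = 2
D(4) = 3 x (D(3) + D(2)) = 3 x (2 + 1)

Final answer: D(4) = 9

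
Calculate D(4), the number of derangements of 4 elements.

Use the recurrence D(n) = (n-1)(D(n-1) + D(n-2)) with D(0)=1, D(1)=0.
D(2) = 1 x (0 + 1) = 1
D(3) = 2 x (1 + 0) = 2
D(4) = 3 x (D(3) + D(2)) = 3 x (2 + 1)

Final answer: D(4) = 9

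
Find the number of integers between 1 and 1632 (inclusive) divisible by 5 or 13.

Multiples of 5: 326. Multiples of 13: 125. Of both (lcm=65): 25.
By inclusion-exclusion: 326 + 125 - 25.

Final answer: 426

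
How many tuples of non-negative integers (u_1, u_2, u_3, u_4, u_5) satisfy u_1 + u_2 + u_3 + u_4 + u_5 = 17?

Stars and bars with 17 stars and 4 bars:
C(17+5-1, 5-1) = C(21,4).

Final answer: C(21,4) = 5985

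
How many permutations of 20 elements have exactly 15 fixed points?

Choose which 15 elements are fixed: C(20,15) = 15504.
Derange the remaining 5 using D(j) = (j-1)(D(j-1) + D(j-2)), D(0)=1, D(1)=0: D(2)=1, D(3)=2, D(4)=9, D(5)=44.
Total: 15504 x 44.

Final answer: C(20,15) D(5) = 682176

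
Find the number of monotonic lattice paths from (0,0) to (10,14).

Each path has 10 right steps and 14 up steps in some order (24 steps total).
Choose which 14 of the 24 steps are up: C(24,14).

Final answer: C(24,14) = 1961256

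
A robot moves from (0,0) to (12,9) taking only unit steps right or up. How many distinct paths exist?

Each path has 12 right steps and 9 up steps in some order (21 steps total).
Choose which 9 of the 21 steps are up: C(21,9).

Final answer: C(21,9) = 293930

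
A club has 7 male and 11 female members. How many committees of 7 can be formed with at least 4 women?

Sum over valid woman counts:
C(11,4)C(7,3) = 11550
C(11,5)C(7,2) = 9702
C(11,6)C(7,1) = 3234
C(11,7)C(7,0) = 330
Total: 11550 + 9702 + 3234 + 330.

Final answer: 24816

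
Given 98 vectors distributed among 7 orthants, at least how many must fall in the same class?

By pigeonhole with 98 objects and 7 categories: ceiling(98/7).

Final answer: 14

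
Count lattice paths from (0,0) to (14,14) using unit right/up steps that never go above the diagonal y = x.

Total monotonic paths to (14,14): C(28,14) = 40116600.
By the reflection principle, paths that go above the diagonal number C(28,15) = 37442160.
Valid Dyck paths: 40116600 - 37442160.
(These counts are the Catalan numbers.)

Final answer: C_{14} = 2674440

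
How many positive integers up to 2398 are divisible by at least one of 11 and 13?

Multiples of 11: 218. Multiples of 13: 184. Of both (lcm=143): 16.
By inclusion-exclusion: 218 + 184 - 16.

Final answer: 386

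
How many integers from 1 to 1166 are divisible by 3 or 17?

Multiples of 3: 388. Multiples of 17: 68. Of both (lcm=51): 22.
By inclusion-exclusion: 388 + 68 - 22.

Final answer: 434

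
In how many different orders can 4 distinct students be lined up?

The number of ways to arrange 4 distinct objects is 4!.

Final answer: 4! = 24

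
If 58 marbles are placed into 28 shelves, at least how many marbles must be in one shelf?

By the pigeonhole principle: ceiling(58/28).

Final answer: 3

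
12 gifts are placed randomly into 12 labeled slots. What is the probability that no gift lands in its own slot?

Derangements satisfy D(n) = (n-1)(D(n-1) + D(n-2)), starting from D(0)=1, D(1)=0.
Building up: D(2)=1, D(3)=2, D(4)=9, D(5)=44, D(6)=265, D(7)=1854, D(8)=14833, D(9)=133496, D(10)=1334961, D(11)=14684570, D(12)=176214841.
Total arrangements: 12! = 479001600.
Probability = D(12)/12! = 16019531/43545600.

Final answer: D(12)/12! = 176214841/479001600 = 0.367879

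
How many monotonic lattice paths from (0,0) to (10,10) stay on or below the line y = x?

Total monotonic paths to (10,10): C(20,10) = 184756.
Reflecting each bad path at its first crossing gives a bijection with paths to (9,11): C(20,11) = 167960.
Valid Dyck paths: 184756 - 167960.
(These counts are the Catalan numbers.)

Final answer: C_{10} = 16796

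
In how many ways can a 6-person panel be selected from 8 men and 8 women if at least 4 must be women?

Sum over valid woman counts:
C(8,4)C(8,2) = 1960
C(8,5)C(8,1) = 448
C(8,6)C(8,0) = 28
Total: 1960 + 448 + 28.

Final answer: 2436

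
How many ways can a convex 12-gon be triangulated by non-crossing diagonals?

The structures are counted by the Catalan number C_n. Here n = 12 - 2 = 10.
C_n = C(2n,n) - C(2n,n+1), so C_{10} = C(20,10) - C(20,11) = 184756 - 167960.

Final answer: C_{10} = 16796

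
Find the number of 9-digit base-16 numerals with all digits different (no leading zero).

First digit: 15 (nonzero). Second: 15 (not first). Third: 14, etc.
Total: 15 x 15 x 14 x 13 x 12 x 11 x 10 x 9 x 8.

Final answer: 3891888000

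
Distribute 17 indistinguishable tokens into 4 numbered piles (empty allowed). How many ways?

Stars and bars: C(n+k-1, k-1) = C(20,3).

Final answer: C(20,3) = 1140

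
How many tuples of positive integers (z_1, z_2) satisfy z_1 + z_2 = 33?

Substitute z'_i = z_i - 1 (so z'_i >= 0). Then sum z'_i = 33 - 2 = 31.
Stars and bars: C(31+2-1, 2-1) = C(32,1).

Final answer: C(32,1) = 32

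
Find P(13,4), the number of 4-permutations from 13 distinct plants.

P(13,4) = 13!/(13-4)! = 13!/9!.

Final answer: P(13,4) = 17160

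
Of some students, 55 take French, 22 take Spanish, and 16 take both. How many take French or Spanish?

|A union B| = |A| + |B| - |A intersect B| = 55 + 22 - 16.

Final answer: 61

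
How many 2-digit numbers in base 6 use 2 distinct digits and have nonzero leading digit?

First digit: 5 (nonzero). Second: 5 (not first). Third: 4, etc.
Total: 5 x 5.

Final answer: 25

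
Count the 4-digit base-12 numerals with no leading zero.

In base 12, the leading digit has 11 choices (1..11); each of the remaining 3 digits has 12 choices.
Total: 11 x 12^3.

Final answer: 19008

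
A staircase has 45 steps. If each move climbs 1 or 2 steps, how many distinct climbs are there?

Let f(n) count the ways. The last step is size 1 or 2, so f(n) = f(n-1) + f(n-2) with f(1)=1, f(2)=2.
Iterating the recurrence: f(1)=1, f(2)=2, f(3)=3, f(4)=5, f(5)=8, f(6)=13, f(7)=21, f(8)=34, f(9)=55, f(10)=89, f(11)=144, f(12)=233, f(13)=377, f(14)=610, f(15)=987, f(16)=1597, f(17)=2584, f(18)=4181, f(19)=6765, f(20)=10946, f(21)=17711, f(22)=28657, f(23)=46368, f(24)=75025, f(25)=121393, f(26)=196418, f(27)=317811, f(28)=514229, f(29)=832040, f(30)=1346269, f(31)=2178309, f(32)=3524578, f(33)=5702887, f(34)=9227465, f(35)=14930352, f(36)=24157817, f(37)=39088169, f(38)=63245986, f(39)=102334155, f(40)=165580141, f(41)=267914296, f(42)=433494437, f(43)=701408733, f(44)=1134903170, f(45)=1836311903.

Final answer: 1836311903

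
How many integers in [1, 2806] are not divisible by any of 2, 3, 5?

|div by 2|=1403, |div by 3|=935, |div by 5|=561.
|div by 2&3|=467, |div by 2&5|=280, |div by 3&5|=187, |div by all|=93.
By inclusion-exclusion, divisible by at least one: 1403+935+561-467-280-187+93 = 2058.
Not divisible by any: 2806 - 2058.

Final answer: 748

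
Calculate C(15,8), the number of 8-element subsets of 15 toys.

C(15,8) = 15!/(8! x (15-8)!).

Final answer: C(15,8) = 6435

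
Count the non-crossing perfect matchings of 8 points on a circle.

This is a standard Catalan-number count: the answer is C_n. Here n = 8/2 = 4.
C_n = C(2n,n)/(n+1), so C_{4} = C(8,4)/5 = 70/5.

Final answer: C_{4} = 14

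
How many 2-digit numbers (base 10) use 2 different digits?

First digit: 9 (not 0). Second: 9 (not first). Third: 8, etc.
Total: 9 x 9.

Final answer: 81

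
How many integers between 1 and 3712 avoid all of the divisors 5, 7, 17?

|div by 5|=742, |div by 7|=530, |div by 17|=218.
|div by 5&7|=106, |div by 5&17|=43, |div by 7&17|=31, |div by all|=6.
By inclusion-exclusion, divisible by at least one: 742+530+218-106-43-31+6 = 1316.
Not divisible by any: 3712 - 1316.

Final answer: 2396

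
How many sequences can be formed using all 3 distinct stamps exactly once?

The number of ways to arrange 3 distinct objects is 3!.

Final answer: 3! = 6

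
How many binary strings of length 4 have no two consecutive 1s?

Let a(n) count valid strings. If the last bit is 0 the prefix is any valid string of length n-1; if it is 1 the string must end in 01 with a valid prefix of length n-2. So a(n) = a(n-1) + a(n-2), a(1)=2, a(2)=3.
Iterating the recurrence: a(1)=2, a(2)=3, a(3)=5, a(4)=8.

Final answer: 8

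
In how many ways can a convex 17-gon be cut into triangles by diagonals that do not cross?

This is a standard Catalan-number count: the answer is C_n. Here n = 17 - 2 = 15.
Using C_0 = 1 and C_(k+1) = C_k x 2(2k+1)/(k+2), build up term by term: C_1=1, C_2=2, C_3=5, C_4=14, C_5=42, C_6=132, C_7=429, C_8=1430, C_9=4862, C_10=16796, C_11=58786, C_12=208012, C_13=742900, C_14=2674440, C_15=9694845.

Final answer: C_{15} = 9694845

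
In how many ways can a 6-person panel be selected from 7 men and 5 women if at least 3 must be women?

Sum over valid woman counts:
C(5,3)C(7,3) = 350
C(5,4)C(7,2) = 105
C(5,5)C(7,1) = 7
Total: 350 + 105 + 7.

Final answer: 462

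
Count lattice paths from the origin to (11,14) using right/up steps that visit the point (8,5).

Paths (0,0)->(8,5): C(13,5) = 1287.
Paths (8,5)->(11,14): C(12,9) = 220.
By multiplication principle: 1287 x 220.

Final answer: 283140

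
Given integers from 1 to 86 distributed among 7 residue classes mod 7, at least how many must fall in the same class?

By pigeonhole with 86 objects and 7 categories: ceiling(86/7).

Final answer: 13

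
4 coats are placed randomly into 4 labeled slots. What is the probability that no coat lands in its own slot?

D(n) = (n-1)(D(n-1) + D(n-2)), D(0)=1, D(1)=0.
Building up: D(2)=1, D(3)=2, D(4)=9.
Total arrangements: 4! = 24.
Probability = D(4)/4! = 3/8.

Final answer: D(4)/4! = 9/24 = 0.375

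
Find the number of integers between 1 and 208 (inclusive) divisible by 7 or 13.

Multiples of 7: 29. Multiples of 13: 16. Of both (lcm=91): 2.
By inclusion-exclusion: 29 + 16 - 2.

Final answer: 43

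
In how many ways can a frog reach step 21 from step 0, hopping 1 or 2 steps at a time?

Let f(n) be the number of climbs. Removing the last move (1 or 2 steps) gives f(n) = f(n-1) + f(n-2); base cases f(1)=1, f(2)=2.
Iterating the recurrence: f(1)=1, f(2)=2, f(3)=3, f(4)=5, f(5)=8, f(6)=13, f(7)=21, f(8)=34, f(9)=55, f(10)=89, f(11)=144, f(12)=233, f(13)=377, f(14)=610, f(15)=987, f(16)=1597, f(17)=2584, f(18)=4181, f(19)=6765, f(20)=10946, f(21)=17711.

Final answer: 17711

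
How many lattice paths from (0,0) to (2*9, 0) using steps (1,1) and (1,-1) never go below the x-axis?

Total monotonic paths to (9,9): C(18,9) = 48620.
By the reflection principle, paths that go above the diagonal number C(18,10) = 43758.
Valid Dyck paths: 48620 - 43758.
(Check: C(18,9) - C(18,10) = C(18,9)/10, the Catalan number C_{9}.)

Final answer: C_{9} = 4862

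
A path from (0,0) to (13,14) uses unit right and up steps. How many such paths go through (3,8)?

Paths (0,0)->(3,8): C(11,8) = 165.
Paths (3,8)->(13,14): C(16,6) = 8008.
By multiplication principle: 165 x 8008.

Final answer: 1321320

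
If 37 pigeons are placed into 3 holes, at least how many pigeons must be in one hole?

By the pigeonhole principle: ceiling(37/3).

Final answer: 13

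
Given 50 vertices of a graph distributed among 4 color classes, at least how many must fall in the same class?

By pigeonhole with 50 objects and 4 categories: ceiling(50/4).

Final answer: 13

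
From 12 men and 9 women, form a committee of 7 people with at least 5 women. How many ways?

Sum over valid woman counts:
C(9,5)C(12,2) = 8316
C(9,6)C(12,1) = 1008
C(9,7)C(12,0) = 36
Total: 8316 + 1008 + 36.

Final answer: 9360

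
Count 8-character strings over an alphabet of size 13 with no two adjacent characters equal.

First character: 13 choices. Each subsequent: 12 choices (must differ from the previous one).
Total: 13 x 12^7.

Final answer: 13 x 12^{7} = 465813504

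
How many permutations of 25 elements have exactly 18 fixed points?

Choose which 18 elements are fixed: C(25,18) = 480700.
Derange the remaining 7 using D(j) = (j-1)(D(j-1) + D(j-2)), D(0)=1, D(1)=0: D(2)=1, D(3)=2, D(4)=9, D(5)=44, D(6)=265, D(7)=1854.
Total: 480700 x 1854.

Final answer: C(25,18) D(7) = 891217800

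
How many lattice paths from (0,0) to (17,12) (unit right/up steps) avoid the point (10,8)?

Total paths to (17,12): C(29,12) = 51895935.
Paths through (10,8): C(18,8) x C(11,4) = 14440140.
Avoiding (10,8): 51895935 - 14440140.

Final answer: 37455795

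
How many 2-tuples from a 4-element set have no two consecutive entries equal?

First character: 4 choices. Each subsequent: 3 choices (must differ from the previous one).
Total: 4 x 3^1.

Final answer: 4 x 3^{1} = 12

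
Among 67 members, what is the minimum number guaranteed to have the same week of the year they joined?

There are 52 possible values for week of the year they joined. With 67 members and 52 categories, by pigeonhole: ceiling(67/52).

Final answer: 2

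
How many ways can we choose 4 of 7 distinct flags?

C(7,4) = 7!/(4! x (7-4)!).

Final answer: C(7,4) = 35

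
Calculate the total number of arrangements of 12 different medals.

The number of ways to arrange 12 distinct objects is 12!.

Final answer: 12! = 479001600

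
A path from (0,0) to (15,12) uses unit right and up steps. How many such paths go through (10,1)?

Paths (0,0)->(10,1): C(11,1) = 11.
Paths (10,1)->(15,12): C(16,11) = 4368.
By multiplication principle: 11 x 4368.

Final answer: 48048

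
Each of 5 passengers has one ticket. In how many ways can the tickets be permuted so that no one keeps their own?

Use the recurrence D(n) = (n-1)(D(n-1) + D(n-2)) with D(0)=1, D(1)=0.
D(2) = 1 x (0 + 1) = 1
D(3) = 2 x (1 + 0) = 2
D(4) = 3 x (2 + 1) = 9
D(5) = 4 x (D(4) + D(3)) = 4 x (9 + 2)

Final answer: D(5) = 44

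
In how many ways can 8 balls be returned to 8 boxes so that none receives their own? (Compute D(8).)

Derangements satisfy D(n) = (n-1)(D(n-1) + D(n-2)), starting from D(0)=1, D(1)=0.
D(2) = 1 x (0 + 1) = 1
D(3) = 2 x (1 + 0) = 2
D(4) = 3 x (2 + 1) = 9
D(5) = 4 x (9 + 2) = 44
D(6) = 5 x (44 + 9) = 265
D(7) = 6 x (265 + 44) = 1854
D(8) = 7 x (D(7) + D(6)) = 7 x (1854 + 265)

Final answer: D(8) = 14833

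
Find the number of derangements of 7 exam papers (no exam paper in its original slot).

D(n) = (n-1)(D(n-1) + D(n-2)), D(0)=1, D(1)=0.
D(2) = 1 x (0 + 1) = 1
D(3) = 2 x (1 + 0) = 2
D(4) = 3 x (2 + 1) = 9
D(5) = 4 x (9 + 2) = 44
D(6) = 5 x (44 + 9) = 265
D(7) = 6 x (D(6) + D(5)) = 6 x (265 + 44)

Final answer: D(7) = 1854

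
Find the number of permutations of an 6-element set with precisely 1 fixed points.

Choose which 1 elements are fixed: C(6,1) = 6.
Derange the remaining 5 using D(j) = (j-1)(D(j-1) + D(j-2)), D(0)=1, D(1)=0: D(2)=1, D(3)=2, D(4)=9, D(5)=44.
Total: 6 x 44.

Final answer: C(6,1) D(5) = 264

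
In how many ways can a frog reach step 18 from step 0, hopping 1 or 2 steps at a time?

Let f(n) be the number of climbs. Removing the last move (1 or 2 steps) gives f(n) = f(n-1) + f(n-2); base cases f(1)=1, f(2)=2.
Building up term by term: f(1)=1, f(2)=2, f(3)=3, f(4)=5, f(5)=8, f(6)=13, f(7)=21, f(8)=34, f(9)=55, f(10)=89, f(11)=144, f(12)=233, f(13)=377, f(14)=610, f(15)=987, f(16)=1597, f(17)=2584, f(18)=4181.

Final answer: 4181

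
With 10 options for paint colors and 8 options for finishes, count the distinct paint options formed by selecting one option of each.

By the multiplication principle: 10 x 8.

Final answer: 80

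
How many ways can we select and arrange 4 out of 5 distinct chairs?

P(5,4) = 5!/(5-4)! = 5!/1!.

Final answer: P(5,4) = 120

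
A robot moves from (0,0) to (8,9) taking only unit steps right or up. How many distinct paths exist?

Each path has 8 right steps and 9 up steps in some order (17 steps total).
Choose which 9 of the 17 steps are up: C(17,9).

Final answer: C(17,9) = 24310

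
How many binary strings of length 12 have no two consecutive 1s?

Classify by the final bit: ...0 gives a(n-1) strings, ...01 gives a(n-2) strings. Thus a(n) = a(n-1) + a(n-2) with a(1)=2, a(2)=3.
Computing successive values: a(1)=2, a(2)=3, a(3)=5, a(4)=8, a(5)=13, a(6)=21, a(7)=34, a(8)=55, a(9)=89, a(10)=144, a(11)=233, a(12)=377.

Final answer: 377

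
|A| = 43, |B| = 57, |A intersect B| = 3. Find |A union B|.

|A union B| = |A| + |B| - |A intersect B| = 43 + 57 - 3.

Final answer: 97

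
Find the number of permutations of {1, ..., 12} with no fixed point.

Use the recurrence D(n) = (n-1)(D(n-1) + D(n-2)) with D(0)=1, D(1)=0.
D(2) = 1 x (0 + 1) = 1
D(3) = 2 x (1 + 0) = 2
D(4) = 3 x (2 + 1) = 9
D(5) = 4 x (9 + 2) = 44
D(6) = 5 x (44 + 9) = 265
D(7) = 6 x (265 + 44) = 1854
D(8) = 7 x (1854 + 265) = 14833
D(9) = 8 x (14833 + 1854) = 133496
D(10) = 9 x (133496 + 14833) = 1334961
D(11) = 10 x (1334961 + 133496) = 14684570
D(12) = 11 x (D(11) + D(10)) = 11 x (14684570 + 1334961)

Final answer: D(12) = 176214841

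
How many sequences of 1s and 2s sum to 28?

Let f(n) count the ways. The last step is size 1 or 2, so f(n) = f(n-1) + f(n-2) with f(1)=1, f(2)=2.
Computing successive values: f(1)=1, f(2)=2, f(3)=3, f(4)=5, f(5)=8, f(6)=13, f(7)=21, f(8)=34, f(9)=55, f(10)=89, f(11)=144, f(12)=233, f(13)=377, f(14)=610, f(15)=987, f(16)=1597, f(17)=2584, f(18)=4181, f(19)=6765, f(20)=10946, f(21)=17711, f(22)=28657, f(23)=46368, f(24)=75025, f(25)=121393, f(26)=196418, f(27)=317811, f(28)=514229.

Final answer: 514229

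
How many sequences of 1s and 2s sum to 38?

Let f(n) be the number of climbs. Removing the last move (1 or 2 steps) gives f(n) = f(n-1) + f(n-2); base cases f(1)=1, f(2)=2.
Computing successive values: f(1)=1, f(2)=2, f(3)=3, f(4)=5, f(5)=8, f(6)=13, f(7)=21, f(8)=34, f(9)=55, f(10)=89, f(11)=144, f(12)=233, f(13)=377, f(14)=610, f(15)=987, f(16)=1597, f(17)=2584, f(18)=4181, f(19)=6765, f(20)=10946, f(21)=17711, f(22)=28657, f(23)=46368, f(24)=75025, f(25)=121393, f(26)=196418, f(27)=317811, f(28)=514229, f(29)=832040, f(30)=1346269, f(31)=2178309, f(32)=3524578, f(33)=5702887, f(34)=9227465, f(35)=14930352, f(36)=24157817, f(37)=39088169, f(38)=63245986.

Final answer: 63245986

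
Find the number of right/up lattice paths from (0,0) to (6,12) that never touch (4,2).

Total paths to (6,12): C(18,12) = 18564.
Paths through (4,2): C(6,2) x C(12,10) = 990.
Avoiding (4,2): 18564 - 990.

Final answer: 17574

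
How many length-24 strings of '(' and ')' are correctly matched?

This is counted by the nth Catalan number C_n. Here n = 12 (pairs).
C_n = C(2n,n) - C(2n,n+1), so C_{12} = C(24,12) - C(24,13) = 2704156 - 2496144.

Final answer: C_{12} = 208012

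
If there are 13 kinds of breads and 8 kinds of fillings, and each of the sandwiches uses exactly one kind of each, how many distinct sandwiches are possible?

By the multiplication principle: 13 x 8.

Final answer: 104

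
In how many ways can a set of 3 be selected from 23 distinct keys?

C(23,3) = 23!/(3! x (23-3)!).

Final answer: C(23,3) = 1771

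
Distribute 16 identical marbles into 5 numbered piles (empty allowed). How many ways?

Stars and bars: C(n+k-1, k-1) = C(20,4).

Final answer: C(20,4) = 4845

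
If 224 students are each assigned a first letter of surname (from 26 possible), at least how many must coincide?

There are 26 possible values for first letter of surname. With 224 students and 26 categories, by pigeonhole: ceiling(224/26).

Final answer: 9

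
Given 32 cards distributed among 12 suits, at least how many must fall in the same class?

By pigeonhole with 32 objects and 12 categories: ceiling(32/12).

Final answer: 3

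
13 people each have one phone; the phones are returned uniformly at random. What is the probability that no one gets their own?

D(n) = (n-1)(D(n-1) + D(n-2)), D(0)=1, D(1)=0.
Building up: D(2)=1, D(3)=2, D(4)=9, D(5)=44, D(6)=265, D(7)=1854, D(8)=14833, D(9)=133496, D(10)=1334961, D(11)=14684570, D(12)=176214841, D(13)=2290792932.
Total arrangements: 13! = 6227020800.
Probability = D(13)/13! = 63633137/172972800.

Final answer: D(13)/13! = 2290792932/6227020800 = 0.367879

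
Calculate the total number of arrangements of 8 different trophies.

The number of ways to arrange 8 distinct objects is 8!.

Final answer: 8! = 40320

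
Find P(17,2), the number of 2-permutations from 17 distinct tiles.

P(17,2) = 17!/(17-2)! = 17!/15!.

Final answer: P(17,2) = 272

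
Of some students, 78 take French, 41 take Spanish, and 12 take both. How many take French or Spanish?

|A union B| = |A| + |B| - |A intersect B| = 78 + 41 - 12.

Final answer: 107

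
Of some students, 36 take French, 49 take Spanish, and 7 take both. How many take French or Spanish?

|A union B| = |A| + |B| - |A intersect B| = 36 + 49 - 7.

Final answer: 78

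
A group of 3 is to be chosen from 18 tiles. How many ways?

C(18,3) = 18!/(3! x (18-3)!).

Final answer: C(18,3) = 816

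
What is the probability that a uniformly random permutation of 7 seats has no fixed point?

Derangements satisfy D(n) = (n-1)(D(n-1) + D(n-2)), starting from D(0)=1, D(1)=0.
Building up: D(2)=1, D(3)=2, D(4)=9, D(5)=44, D(6)=265, D(7)=1854.
Total arrangements: 7! = 5040.
Probability = D(7)/7! = 103/280.

Final answer: D(7)/7! = 1854/5040 = 0.367857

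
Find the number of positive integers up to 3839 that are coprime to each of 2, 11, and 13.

|div by 2|=1919, |div by 11|=349, |div by 13|=295.
|div by 2&11|=174, |div by 2&13|=147, |div by 11&13|=26, |div by all|=13.
By inclusion-exclusion, divisible by at least one: 1919+349+295-174-147-26+13 = 2229.
Not divisible by any: 3839 - 2229.

Final answer: 1610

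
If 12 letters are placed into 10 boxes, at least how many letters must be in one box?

By the pigeonhole principle: ceiling(12/10).

Final answer: 2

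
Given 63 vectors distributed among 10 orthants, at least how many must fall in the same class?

By pigeonhole with 63 objects and 10 categories: ceiling(63/10).

Final answer: 7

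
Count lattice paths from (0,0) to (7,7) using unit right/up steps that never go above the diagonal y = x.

Total monotonic paths to (7,7): C(14,7) = 3432.
A path is bad iff it touches y = x + 1; reflecting its initial segment maps bad paths bijectively onto all paths to (6,8), of which there are C(14,8) = 3003.
Valid Dyck paths: 3432 - 3003.
(Check: C(14,7) - C(14,8) = C(14,7)/8, the Catalan number C_{7}.)

Final answer: C_{7} = 429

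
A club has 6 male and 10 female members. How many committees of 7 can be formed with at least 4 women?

Sum over valid woman counts:
C(10,4)C(6,3) = 4200
C(10,5)C(6,2) = 3780
C(10,6)C(6,1) = 1260
C(10,7)C(6,0) = 120
Total: 4200 + 3780 + 1260 + 120.

Final answer: 9360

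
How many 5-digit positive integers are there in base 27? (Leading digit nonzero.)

In base 27, the leading digit has 26 choices (1..26); each of the remaining 4 digits has 27 choices.
Total: 26 x 27^4.

Final answer: 13817466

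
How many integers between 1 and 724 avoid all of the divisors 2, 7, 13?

|div by 2|=362, |div by 7|=103, |div by 13|=55.
|div by 2&7|=51, |div by 2&13|=27, |div by 7&13|=7, |div by all|=3.
By inclusion-exclusion, divisible by at least one: 362+103+55-51-27-7+3 = 438.
Not divisible by any: 724 - 438.

Final answer: 286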